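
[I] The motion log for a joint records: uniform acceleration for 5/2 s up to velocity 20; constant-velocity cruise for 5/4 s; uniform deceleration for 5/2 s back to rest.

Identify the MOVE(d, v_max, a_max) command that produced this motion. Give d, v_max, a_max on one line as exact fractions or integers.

d=75 v_max=20 a_max=8

a_max = 20/(5/2) = 8
d_a = ½·20·5/2 = 25; d_c = 20·5/4 = 25
d = 2·25 + 25 = 75
t_c = 5/4 > 0 so v_max = 20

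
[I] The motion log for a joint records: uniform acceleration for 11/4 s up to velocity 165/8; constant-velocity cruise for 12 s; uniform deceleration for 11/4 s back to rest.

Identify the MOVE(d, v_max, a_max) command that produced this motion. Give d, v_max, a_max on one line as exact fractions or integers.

a_max = (165/8)/(11/4) = 15/2
d_a = ½·165/8·11/4 = 1815/64; d_c = 165/8·12 = 495/2
d = 2·1815/64 + 495/2 = 9735/32
t_c = 12 > 0 so v_max = 165/8

d=9735/32 v_max=165/8 a_max=15/2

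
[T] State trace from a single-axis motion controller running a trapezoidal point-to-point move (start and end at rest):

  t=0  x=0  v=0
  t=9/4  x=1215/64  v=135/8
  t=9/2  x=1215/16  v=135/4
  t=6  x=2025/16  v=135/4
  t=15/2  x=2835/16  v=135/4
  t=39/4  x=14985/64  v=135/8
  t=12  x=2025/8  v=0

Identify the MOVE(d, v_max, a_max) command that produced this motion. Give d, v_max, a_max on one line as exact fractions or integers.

final state: t=12, x=2025/8, v=0 → d = 2025/8
a_max = (135/8−0)/(9/4−0) = 15/2
max v = 135/4 over t∈[9/2,15/2] → v_max = 135/4
check: 135/4·(9/2+3) = 2025/8 ✓

d=2025/8 v_max=135/4 a_max=15/2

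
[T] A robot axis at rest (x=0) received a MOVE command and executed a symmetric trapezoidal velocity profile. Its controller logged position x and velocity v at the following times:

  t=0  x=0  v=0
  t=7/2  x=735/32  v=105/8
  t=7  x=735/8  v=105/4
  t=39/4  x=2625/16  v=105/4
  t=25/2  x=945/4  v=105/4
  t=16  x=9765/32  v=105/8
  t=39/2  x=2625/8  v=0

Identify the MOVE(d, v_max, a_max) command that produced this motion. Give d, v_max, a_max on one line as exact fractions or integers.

final state: t=39/2, x=2625/8, v=0 → d = 2625/8
a_max = (105/8−0)/(7/2−0) = 15/4
max v = 105/4 over t∈[7,25/2] → v_max = 105/4
check: 105/4·(7+11/2) = 2625/8 ✓

d=2625/8 v_max=105/4 a_max=15/4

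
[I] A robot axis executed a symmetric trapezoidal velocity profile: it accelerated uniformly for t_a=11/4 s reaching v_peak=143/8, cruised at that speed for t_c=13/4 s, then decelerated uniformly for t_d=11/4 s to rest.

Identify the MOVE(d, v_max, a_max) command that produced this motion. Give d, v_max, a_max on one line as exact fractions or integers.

d=429/4 v_max=143/8 a_max=13/2

a_max = (143/8)/(11/4) = 13/2
d_a = ½·143/8·11/4 = 1573/64; d_c = 143/8·13/4 = 1859/32
d = 2·1573/64 + 1859/32 = 429/4
t_c = 13/4 > 0 → v_max = v_peak = 143/8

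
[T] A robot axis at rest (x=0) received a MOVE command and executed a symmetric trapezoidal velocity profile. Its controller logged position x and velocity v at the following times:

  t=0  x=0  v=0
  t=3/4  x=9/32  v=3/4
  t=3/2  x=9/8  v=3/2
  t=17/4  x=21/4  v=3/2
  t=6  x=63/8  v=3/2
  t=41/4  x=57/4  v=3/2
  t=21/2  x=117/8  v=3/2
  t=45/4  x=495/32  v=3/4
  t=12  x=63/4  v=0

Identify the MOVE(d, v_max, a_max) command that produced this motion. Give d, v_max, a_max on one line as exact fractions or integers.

d=63/4 v_max=3/2 a_max=1

final state: t=12, x=63/4, v=0 → d = 63/4
a_max = (3/4−0)/(3/4−0) = 1
max v = 3/2 over t∈[3/2,21/2] → v_max = 3/2
check: 3/2·(3/2+9) = 63/4 ✓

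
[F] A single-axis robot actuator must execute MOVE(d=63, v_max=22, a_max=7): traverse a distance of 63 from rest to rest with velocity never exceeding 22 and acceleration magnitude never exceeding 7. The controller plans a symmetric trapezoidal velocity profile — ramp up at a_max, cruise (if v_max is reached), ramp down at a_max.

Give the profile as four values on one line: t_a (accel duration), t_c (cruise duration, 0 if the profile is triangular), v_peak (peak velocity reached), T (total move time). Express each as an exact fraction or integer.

t_a=3 t_c=0 v_peak=21 T=6

(v_max)²/a_max = 22²/7 = 484/7
63 < 484/7 so t_c = 0
v_peak = √(63·7) = √441 = 21
t_a = 21/7 = 3; t_c = 0
T = 2·3 = 6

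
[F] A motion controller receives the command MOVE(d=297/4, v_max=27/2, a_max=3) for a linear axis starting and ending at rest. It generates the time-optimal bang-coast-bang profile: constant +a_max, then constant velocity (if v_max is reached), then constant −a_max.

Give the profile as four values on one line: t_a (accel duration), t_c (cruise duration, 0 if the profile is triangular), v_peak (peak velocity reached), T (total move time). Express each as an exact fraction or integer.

(v_max)²/a_max = (27/2)²/3 = 243/4
297/4 ≥ 243/4 ⇒ cruise phase
t_a = (27/2)/3 = 9/2; v_peak = 27/2
d_cruise = 297/4 − 243/4 = 27/2; t_c = (27/2)/(27/2) = 1
T = 2·9/2 + 1 = 10

t_a=9/2 t_c=1 v_peak=27/2 T=10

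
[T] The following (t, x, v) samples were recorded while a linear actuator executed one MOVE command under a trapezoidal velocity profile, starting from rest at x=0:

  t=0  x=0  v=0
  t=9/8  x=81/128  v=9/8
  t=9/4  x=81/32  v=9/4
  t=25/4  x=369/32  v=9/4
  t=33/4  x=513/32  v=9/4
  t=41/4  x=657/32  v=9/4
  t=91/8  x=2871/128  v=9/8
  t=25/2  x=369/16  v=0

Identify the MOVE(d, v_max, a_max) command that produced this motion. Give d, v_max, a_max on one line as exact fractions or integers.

final state: t=25/2, x=369/16, v=0 → d = 369/16
a_max = (9/8−0)/(9/8−0) = 1
max v = 9/4 over t∈[9/4,41/4] → v_max = 9/4
check: 9/4·(9/4+8) = 369/16 ✓

d=369/16 v_max=9/4 a_max=1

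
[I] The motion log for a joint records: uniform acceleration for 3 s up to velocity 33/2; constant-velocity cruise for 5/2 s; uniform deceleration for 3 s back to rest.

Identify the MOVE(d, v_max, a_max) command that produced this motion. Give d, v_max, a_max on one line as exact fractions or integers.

a_max = (33/2)/3 = 11/2
d_a = ½·33/2·3 = 99/4; d_c = 33/2·5/2 = 165/4
d = 2·99/4 + 165/4 = 363/4
t_c = 5/2 > 0 so v_max = 33/2

d=363/4 v_max=33/2 a_max=11/2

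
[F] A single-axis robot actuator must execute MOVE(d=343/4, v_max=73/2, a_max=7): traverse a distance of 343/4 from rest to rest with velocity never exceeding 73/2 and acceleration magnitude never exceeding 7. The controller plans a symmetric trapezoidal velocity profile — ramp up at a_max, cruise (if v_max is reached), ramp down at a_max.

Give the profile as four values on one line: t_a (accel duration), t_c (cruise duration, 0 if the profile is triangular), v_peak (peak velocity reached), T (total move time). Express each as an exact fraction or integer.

vₘ²/aₘ = (73/2)²/7 = 5329/28
343/4 < 5329/28 → triangular
v_peak = √(343/4·7) = √(2401/4) = 49/2
t_a = (49/2)/7 = 7/2; t_c = 0
T = 2·7/2 = 7

t_a=7/2 t_c=0 v_peak=49/2 T=7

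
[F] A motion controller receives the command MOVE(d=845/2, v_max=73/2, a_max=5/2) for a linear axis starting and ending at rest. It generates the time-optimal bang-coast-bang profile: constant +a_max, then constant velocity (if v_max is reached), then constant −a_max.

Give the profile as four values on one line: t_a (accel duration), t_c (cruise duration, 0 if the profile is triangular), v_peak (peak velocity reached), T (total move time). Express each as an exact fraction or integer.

t_a=13 t_c=0 v_peak=65/2 T=26

vₘ²/aₘ = (73/2)²/(5/2) = 5329/10
845/2 < 5329/10 ⇒ no cruise
v_peak = √(845/2·5/2) = √(4225/4) = 65/2
t_a = (65/2)/(5/2) = 13; t_c = 0
T = 2·13 = 26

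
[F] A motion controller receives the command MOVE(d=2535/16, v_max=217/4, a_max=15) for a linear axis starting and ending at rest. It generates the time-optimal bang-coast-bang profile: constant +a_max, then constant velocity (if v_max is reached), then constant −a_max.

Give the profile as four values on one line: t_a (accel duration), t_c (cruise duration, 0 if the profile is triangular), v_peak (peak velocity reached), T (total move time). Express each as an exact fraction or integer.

v_max²/a_max = (217/4)²/15 = 47089/240
2535/16 < 47089/240 → triangular
v_peak = √(2535/16·15) = √(38025/16) = 195/4
t_a = (195/4)/15 = 13/4; t_c = 0
T = 2·13/4 = 13/2

t_a=13/4 t_c=0 v_peak=195/4 T=13/2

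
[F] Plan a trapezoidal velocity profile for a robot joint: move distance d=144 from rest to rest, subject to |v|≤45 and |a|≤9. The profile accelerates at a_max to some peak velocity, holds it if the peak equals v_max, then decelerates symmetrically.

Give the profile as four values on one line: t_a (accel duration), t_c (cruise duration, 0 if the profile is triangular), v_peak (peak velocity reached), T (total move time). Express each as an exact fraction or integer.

t_a=4 t_c=0 v_peak=36 T=8

v_max²/a_max = 45²/9 = 225
144 < 225 ⇒ no cruise
v_peak = √(144·9) = √1296 = 36
t_a = 36/9 = 4; t_c = 0
T = 2·4 = 8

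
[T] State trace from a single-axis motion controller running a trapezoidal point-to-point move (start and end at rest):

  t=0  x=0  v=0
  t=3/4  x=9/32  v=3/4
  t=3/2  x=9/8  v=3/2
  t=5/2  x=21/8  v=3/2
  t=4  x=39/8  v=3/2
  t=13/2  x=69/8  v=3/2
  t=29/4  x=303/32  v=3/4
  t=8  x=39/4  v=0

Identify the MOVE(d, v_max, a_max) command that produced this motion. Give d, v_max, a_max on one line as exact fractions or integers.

d=39/4 v_max=3/2 a_max=1

final state: t=8, x=39/4, v=0 → d = 39/4
a_max = (3/4−0)/(3/4−0) = 1
max v = 3/2 over t∈[3/2,13/2] → v_max = 3/2
check: 3/2·(3/2+5) = 39/4 ✓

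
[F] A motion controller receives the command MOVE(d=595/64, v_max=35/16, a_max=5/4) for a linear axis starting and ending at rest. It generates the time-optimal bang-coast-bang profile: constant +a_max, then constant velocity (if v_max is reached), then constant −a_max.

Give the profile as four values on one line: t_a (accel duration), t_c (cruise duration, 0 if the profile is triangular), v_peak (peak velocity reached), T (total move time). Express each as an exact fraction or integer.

t_a=7/4 t_c=5/2 v_peak=35/16 T=6

vₘ²/aₘ = (35/16)²/(5/4) = 245/64
595/64 ≥ 245/64 → trapezoidal
t_a = (35/16)/(5/4) = 7/4; v_peak = 35/16
d_cruise = 595/64 − 245/64 = 175/32; t_c = (175/32)/(35/16) = 5/2
T = 2·7/4 + 5/2 = 6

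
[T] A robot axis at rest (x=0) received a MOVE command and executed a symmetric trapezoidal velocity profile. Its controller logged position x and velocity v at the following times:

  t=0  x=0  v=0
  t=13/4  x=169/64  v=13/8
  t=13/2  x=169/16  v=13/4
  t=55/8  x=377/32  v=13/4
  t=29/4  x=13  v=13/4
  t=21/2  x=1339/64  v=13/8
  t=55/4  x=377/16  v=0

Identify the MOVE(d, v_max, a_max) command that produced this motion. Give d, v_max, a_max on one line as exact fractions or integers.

final state: t=55/4, x=377/16, v=0 → d = 377/16
a_max = (13/8−0)/(13/4−0) = 1/2
max v = 13/4 over t∈[13/2,29/4] → v_max = 13/4
check: 13/4·(13/2+3/4) = 377/16 ✓

d=377/16 v_max=13/4 a_max=1/2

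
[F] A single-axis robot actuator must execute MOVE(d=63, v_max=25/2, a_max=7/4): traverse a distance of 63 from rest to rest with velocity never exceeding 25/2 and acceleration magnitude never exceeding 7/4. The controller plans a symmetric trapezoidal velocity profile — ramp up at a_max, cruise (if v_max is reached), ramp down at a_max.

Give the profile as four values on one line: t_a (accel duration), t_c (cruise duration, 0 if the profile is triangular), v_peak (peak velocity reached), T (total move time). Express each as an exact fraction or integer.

v_max²/a_max = (25/2)²/(7/4) = 625/7
63 < 625/7 so t_c = 0
v_peak = √(63·7/4) = √(441/4) = 21/2
t_a = (21/2)/(7/4) = 6; t_c = 0
T = 2·6 = 12

t_a=6 t_c=0 v_peak=21/2 T=12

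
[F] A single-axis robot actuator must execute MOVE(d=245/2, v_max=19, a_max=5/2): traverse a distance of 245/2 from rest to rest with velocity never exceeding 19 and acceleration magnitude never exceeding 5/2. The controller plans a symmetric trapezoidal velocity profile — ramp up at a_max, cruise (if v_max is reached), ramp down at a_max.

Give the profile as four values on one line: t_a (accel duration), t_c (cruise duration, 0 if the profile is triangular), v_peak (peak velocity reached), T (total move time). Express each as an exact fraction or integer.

(v_max)²/a_max = 19²/(5/2) = 722/5
245/2 < 722/5 ⇒ no cruise
v_peak = √(245/2·5/2) = √(1225/4) = 35/2
t_a = (35/2)/(5/2) = 7; t_c = 0
T = 2·7 = 14

t_a=7 t_c=0 v_peak=35/2 T=14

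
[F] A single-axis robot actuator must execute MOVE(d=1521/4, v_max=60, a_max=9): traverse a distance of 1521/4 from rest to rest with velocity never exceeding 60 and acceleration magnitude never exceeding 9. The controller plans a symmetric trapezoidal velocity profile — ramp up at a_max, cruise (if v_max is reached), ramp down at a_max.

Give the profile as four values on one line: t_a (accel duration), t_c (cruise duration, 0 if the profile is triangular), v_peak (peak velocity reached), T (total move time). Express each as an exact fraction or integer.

v_max²/a_max = 60²/9 = 400
1521/4 < 400 → triangular
v_peak = √(1521/4·9) = √(13689/4) = 117/2
t_a = (117/2)/9 = 13/2; t_c = 0
T = 2·13/2 = 13

t_a=13/2 t_c=0 v_peak=117/2 T=13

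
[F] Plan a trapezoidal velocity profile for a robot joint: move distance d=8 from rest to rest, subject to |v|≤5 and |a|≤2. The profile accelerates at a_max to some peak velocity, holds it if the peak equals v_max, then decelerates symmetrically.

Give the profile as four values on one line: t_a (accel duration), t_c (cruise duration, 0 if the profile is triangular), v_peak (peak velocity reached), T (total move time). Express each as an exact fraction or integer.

vₘ²/aₘ = 5²/2 = 25/2
8 < 25/2 → triangular
v_peak = √(8·2) = √16 = 4
t_a = 4/2 = 2; t_c = 0
T = 2·2 = 4

t_a=2 t_c=0 v_peak=4 T=4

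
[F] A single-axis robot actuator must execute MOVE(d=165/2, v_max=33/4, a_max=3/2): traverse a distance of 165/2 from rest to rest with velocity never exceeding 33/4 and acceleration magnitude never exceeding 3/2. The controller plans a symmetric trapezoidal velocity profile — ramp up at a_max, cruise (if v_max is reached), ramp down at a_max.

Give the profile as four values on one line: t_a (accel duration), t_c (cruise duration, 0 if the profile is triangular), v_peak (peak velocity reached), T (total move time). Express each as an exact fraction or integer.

t_a=11/2 t_c=9/2 v_peak=33/4 T=31/2

vₘ²/aₘ = (33/4)²/(3/2) = 363/8
165/2 ≥ 363/8 ⇒ cruise phase
t_a = (33/4)/(3/2) = 11/2; v_peak = 33/4
d_cruise = 165/2 − 363/8 = 297/8; t_c = (297/8)/(33/4) = 9/2
T = 2·11/2 + 9/2 = 31/2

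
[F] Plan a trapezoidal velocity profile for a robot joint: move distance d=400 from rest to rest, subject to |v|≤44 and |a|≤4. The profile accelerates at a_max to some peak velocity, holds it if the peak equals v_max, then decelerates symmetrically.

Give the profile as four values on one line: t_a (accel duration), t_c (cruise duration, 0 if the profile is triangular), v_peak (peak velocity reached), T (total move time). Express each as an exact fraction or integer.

t_a=10 t_c=0 v_peak=40 T=20

(v_max)²/a_max = 44²/4 = 484
400 < 484 so t_c = 0
v_peak = √(400·4) = √1600 = 40
t_a = 40/4 = 10; t_c = 0
T = 2·10 = 20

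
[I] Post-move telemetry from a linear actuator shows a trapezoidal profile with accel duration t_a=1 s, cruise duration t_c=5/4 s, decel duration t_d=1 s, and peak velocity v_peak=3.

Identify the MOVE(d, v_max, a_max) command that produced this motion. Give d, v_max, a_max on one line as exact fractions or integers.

a_max = 3/1 = 3
d_a = ½·3·1 = 3/2; d_c = 3·5/4 = 15/4
d = 2·3/2 + 15/4 = 27/4
t_c = 5/4 > 0 → v_max = v_peak = 3

d=27/4 v_max=3 a_max=3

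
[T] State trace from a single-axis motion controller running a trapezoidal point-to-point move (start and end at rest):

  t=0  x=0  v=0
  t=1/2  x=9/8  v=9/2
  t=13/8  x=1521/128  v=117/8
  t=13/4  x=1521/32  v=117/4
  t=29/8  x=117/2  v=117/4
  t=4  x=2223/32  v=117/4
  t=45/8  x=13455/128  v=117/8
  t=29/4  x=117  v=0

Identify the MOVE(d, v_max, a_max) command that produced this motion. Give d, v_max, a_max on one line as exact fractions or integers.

d=117 v_max=117/4 a_max=9

final state: t=29/4, x=117, v=0 → d = 117
a_max = (9/2−0)/(1/2−0) = 9
max v = 117/4 over t∈[13/4,4] → v_max = 117/4
check: 117/4·(13/4+3/4) = 117 ✓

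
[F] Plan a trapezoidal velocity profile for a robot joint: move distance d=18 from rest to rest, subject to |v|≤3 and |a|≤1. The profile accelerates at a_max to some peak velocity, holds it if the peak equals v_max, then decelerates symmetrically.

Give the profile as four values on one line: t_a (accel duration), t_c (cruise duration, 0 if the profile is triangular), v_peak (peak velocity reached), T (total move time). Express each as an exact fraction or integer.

t_a=3 t_c=3 v_peak=3 T=9

vₘ²/aₘ = 3²/1 = 9
18 ≥ 9 ⇒ cruise phase
t_a = 3/1 = 3; v_peak = 3
d_cruise = 18 − 9 = 9; t_c = 9/3 = 3
T = 2·3 + 3 = 9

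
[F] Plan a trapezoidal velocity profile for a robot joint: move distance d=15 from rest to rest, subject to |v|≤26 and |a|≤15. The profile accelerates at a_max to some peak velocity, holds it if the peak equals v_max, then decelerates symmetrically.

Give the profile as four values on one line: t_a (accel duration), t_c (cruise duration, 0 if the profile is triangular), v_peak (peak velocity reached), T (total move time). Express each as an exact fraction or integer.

t_a=1 t_c=0 v_peak=15 T=2

(v_max)²/a_max = 26²/15 = 676/15
15 < 676/15 ⇒ no cruise
v_peak = √(15·15) = √225 = 15
t_a = 15/15 = 1; t_c = 0
T = 2·1 = 2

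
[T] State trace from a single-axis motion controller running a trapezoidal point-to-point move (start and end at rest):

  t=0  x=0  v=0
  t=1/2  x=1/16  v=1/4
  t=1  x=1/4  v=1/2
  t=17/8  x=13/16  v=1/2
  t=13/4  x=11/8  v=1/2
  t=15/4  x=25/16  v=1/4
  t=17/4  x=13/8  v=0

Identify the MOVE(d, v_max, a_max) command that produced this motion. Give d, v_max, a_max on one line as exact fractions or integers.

d=13/8 v_max=1/2 a_max=1/2

final state: t=17/4, x=13/8, v=0 → d = 13/8
a_max = (1/4−0)/(1/2−0) = 1/2
max v = 1/2 over t∈[1,13/4] → v_max = 1/2
check: 1/2·(1+9/4) = 13/8 ✓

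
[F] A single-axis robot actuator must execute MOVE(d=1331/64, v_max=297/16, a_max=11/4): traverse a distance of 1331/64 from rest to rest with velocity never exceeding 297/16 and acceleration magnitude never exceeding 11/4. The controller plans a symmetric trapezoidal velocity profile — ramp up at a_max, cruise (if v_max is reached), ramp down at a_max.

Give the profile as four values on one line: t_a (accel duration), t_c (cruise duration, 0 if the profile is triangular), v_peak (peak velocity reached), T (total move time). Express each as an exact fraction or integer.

v_max²/a_max = (297/16)²/(11/4) = 8019/64
1331/64 < 8019/64 → triangular
v_peak = √(1331/64·11/4) = √(14641/256) = 121/16
t_a = (121/16)/(11/4) = 11/4; t_c = 0
T = 2·11/4 = 11/2

t_a=11/4 t_c=0 v_peak=121/16 T=11/2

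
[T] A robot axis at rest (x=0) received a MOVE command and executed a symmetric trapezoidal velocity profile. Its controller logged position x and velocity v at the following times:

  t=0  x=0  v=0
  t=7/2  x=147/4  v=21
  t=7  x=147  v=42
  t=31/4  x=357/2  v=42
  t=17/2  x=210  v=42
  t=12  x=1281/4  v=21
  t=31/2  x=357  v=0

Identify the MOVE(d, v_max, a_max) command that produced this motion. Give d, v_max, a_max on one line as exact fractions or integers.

d=357 v_max=42 a_max=6

final state: t=31/2, x=357, v=0 → d = 357
a_max = (21−0)/(7/2−0) = 6
max v = 42 over t∈[7,17/2] → v_max = 42
check: 42·(7+3/2) = 357 ✓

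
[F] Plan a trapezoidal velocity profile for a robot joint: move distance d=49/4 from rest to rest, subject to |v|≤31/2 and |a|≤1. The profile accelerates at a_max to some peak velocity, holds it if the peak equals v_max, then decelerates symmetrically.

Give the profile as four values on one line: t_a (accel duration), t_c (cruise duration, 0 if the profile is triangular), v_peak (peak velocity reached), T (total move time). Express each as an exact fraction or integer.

v_max²/a_max = (31/2)²/1 = 961/4
49/4 < 961/4 → triangular
v_peak = √(49/4·1) = √(49/4) = 7/2
t_a = (7/2)/1 = 7/2; t_c = 0
T = 2·7/2 = 7

t_a=7/2 t_c=0 v_peak=7/2 T=7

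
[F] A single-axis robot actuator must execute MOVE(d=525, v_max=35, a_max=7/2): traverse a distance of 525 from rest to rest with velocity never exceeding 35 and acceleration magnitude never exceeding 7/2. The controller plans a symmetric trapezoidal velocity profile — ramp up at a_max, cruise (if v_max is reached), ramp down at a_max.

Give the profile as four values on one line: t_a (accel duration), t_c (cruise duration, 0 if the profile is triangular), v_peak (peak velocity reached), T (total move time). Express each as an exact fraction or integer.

vₘ²/aₘ = 35²/(7/2) = 350
525 ≥ 350 so v_max reached
t_a = 35/(7/2) = 10; v_peak = 35
d_cruise = 525 − 350 = 175; t_c = 175/35 = 5
T = 2·10 + 5 = 25

t_a=10 t_c=5 v_peak=35 T=25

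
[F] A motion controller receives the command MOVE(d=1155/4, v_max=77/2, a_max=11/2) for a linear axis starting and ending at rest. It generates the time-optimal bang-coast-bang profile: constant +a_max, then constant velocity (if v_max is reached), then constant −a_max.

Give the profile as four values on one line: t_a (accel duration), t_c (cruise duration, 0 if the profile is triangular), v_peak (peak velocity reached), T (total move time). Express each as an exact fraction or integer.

t_a=7 t_c=1/2 v_peak=77/2 T=29/2

v_max²/a_max = (77/2)²/(11/2) = 539/2
1155/4 ≥ 539/2 ⇒ cruise phase
t_a = (77/2)/(11/2) = 7; v_peak = 77/2
d_cruise = 1155/4 − 539/2 = 77/4; t_c = (77/4)/(77/2) = 1/2
T = 2·7 + 1/2 = 29/2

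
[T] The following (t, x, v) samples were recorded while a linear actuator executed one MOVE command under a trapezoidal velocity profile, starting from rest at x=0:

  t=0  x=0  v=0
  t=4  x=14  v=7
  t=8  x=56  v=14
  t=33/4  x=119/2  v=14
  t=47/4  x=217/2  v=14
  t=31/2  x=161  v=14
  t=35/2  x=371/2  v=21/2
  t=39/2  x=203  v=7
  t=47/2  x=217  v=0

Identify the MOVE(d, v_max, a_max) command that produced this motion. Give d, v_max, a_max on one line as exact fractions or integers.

final state: t=47/2, x=217, v=0 → d = 217
a_max = (7−0)/(4−0) = 7/4
max v = 14 over t∈[8,31/2] → v_max = 14
check: 14·(8+15/2) = 217 ✓

d=217 v_max=14 a_max=7/4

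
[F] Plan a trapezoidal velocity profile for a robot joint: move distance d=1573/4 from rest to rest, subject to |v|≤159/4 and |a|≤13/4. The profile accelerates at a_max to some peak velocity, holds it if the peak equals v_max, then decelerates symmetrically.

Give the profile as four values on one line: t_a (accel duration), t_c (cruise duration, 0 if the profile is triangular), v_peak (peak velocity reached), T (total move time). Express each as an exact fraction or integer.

vₘ²/aₘ = (159/4)²/(13/4) = 25281/52
1573/4 < 25281/52 ⇒ no cruise
v_peak = √(1573/4·13/4) = √(20449/16) = 143/4
t_a = (143/4)/(13/4) = 11; t_c = 0
T = 2·11 = 22

t_a=11 t_c=0 v_peak=143/4 T=22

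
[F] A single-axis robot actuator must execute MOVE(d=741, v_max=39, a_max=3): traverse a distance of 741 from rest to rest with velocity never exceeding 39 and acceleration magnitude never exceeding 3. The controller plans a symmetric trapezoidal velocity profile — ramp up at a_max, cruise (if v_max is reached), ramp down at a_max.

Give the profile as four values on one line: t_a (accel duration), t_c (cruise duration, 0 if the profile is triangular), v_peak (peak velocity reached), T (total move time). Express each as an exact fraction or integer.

t_a=13 t_c=6 v_peak=39 T=32

(v_max)²/a_max = 39²/3 = 507
741 ≥ 507 so v_max reached
t_a = 39/3 = 13; v_peak = 39
d_cruise = 741 − 507 = 234; t_c = 234/39 = 6
T = 2·13 + 6 = 32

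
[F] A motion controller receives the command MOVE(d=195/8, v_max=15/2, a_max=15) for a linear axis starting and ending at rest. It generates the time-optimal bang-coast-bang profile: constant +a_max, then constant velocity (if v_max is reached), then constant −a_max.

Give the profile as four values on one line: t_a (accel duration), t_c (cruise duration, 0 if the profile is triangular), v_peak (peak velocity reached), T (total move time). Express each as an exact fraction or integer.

t_a=1/2 t_c=11/4 v_peak=15/2 T=15/4

(v_max)²/a_max = (15/2)²/15 = 15/4
195/8 ≥ 15/4 → trapezoidal
t_a = (15/2)/15 = 1/2; v_peak = 15/2
d_cruise = 195/8 − 15/4 = 165/8; t_c = (165/8)/(15/2) = 11/4
T = 2·1/2 + 11/4 = 15/4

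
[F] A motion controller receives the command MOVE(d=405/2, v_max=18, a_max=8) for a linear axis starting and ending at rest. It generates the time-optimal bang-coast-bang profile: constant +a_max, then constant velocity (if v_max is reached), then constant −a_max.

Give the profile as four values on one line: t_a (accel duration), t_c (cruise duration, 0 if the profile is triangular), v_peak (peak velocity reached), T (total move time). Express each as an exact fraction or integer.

t_a=9/4 t_c=9 v_peak=18 T=27/2

vₘ²/aₘ = 18²/8 = 81/2
405/2 ≥ 81/2 → trapezoidal
t_a = 18/8 = 9/4; v_peak = 18
d_cruise = 405/2 − 81/2 = 162; t_c = 162/18 = 9
T = 2·9/4 + 9 = 27/2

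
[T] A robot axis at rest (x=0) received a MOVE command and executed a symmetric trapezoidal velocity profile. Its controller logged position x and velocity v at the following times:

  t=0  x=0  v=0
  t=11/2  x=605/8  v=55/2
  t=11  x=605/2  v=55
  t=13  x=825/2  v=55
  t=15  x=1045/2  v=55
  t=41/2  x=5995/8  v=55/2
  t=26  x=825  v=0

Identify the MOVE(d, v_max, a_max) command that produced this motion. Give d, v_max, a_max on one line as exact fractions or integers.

d=825 v_max=55 a_max=5

final state: t=26, x=825, v=0 → d = 825
a_max = (55/2−0)/(11/2−0) = 5
max v = 55 over t∈[11,15] → v_max = 55
check: 55·(11+4) = 825 ✓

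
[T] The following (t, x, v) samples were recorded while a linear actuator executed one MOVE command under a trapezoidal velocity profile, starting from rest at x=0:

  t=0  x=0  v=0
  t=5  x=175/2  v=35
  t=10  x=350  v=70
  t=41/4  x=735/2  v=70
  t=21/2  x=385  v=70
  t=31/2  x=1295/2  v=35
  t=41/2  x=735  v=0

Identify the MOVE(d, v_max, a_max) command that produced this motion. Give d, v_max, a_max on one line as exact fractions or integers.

d=735 v_max=70 a_max=7

final state: t=41/2, x=735, v=0 → d = 735
a_max = (35−0)/(5−0) = 7
max v = 70 over t∈[10,21/2] → v_max = 70
check: 70·(10+1/2) = 735 ✓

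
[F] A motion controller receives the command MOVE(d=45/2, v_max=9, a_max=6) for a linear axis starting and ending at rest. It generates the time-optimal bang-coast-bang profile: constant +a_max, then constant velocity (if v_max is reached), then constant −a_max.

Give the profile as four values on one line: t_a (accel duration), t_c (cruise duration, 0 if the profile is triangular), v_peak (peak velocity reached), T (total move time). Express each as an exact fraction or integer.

(v_max)²/a_max = 9²/6 = 27/2
45/2 ≥ 27/2 so v_max reached
t_a = 9/6 = 3/2; v_peak = 9
d_cruise = 45/2 − 27/2 = 9; t_c = 9/9 = 1
T = 2·3/2 + 1 = 4

t_a=3/2 t_c=1 v_peak=9 T=4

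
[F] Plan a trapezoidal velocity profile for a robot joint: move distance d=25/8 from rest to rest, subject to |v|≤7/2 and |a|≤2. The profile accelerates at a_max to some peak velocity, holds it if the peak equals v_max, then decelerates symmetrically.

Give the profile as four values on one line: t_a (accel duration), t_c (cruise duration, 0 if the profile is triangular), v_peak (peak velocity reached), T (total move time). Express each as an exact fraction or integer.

t_a=5/4 t_c=0 v_peak=5/2 T=5/2

v_max²/a_max = (7/2)²/2 = 49/8
25/8 < 49/8 so t_c = 0
v_peak = √(25/8·2) = √(25/4) = 5/2
t_a = (5/2)/2 = 5/4; t_c = 0
T = 2·5/4 = 5/2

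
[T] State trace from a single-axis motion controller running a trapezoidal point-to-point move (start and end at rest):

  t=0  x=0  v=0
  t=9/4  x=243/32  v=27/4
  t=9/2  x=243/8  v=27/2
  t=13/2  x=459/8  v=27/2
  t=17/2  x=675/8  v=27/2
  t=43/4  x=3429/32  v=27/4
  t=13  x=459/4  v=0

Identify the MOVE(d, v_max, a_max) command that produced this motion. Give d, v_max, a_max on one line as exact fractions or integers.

d=459/4 v_max=27/2 a_max=3

final state: t=13, x=459/4, v=0 → d = 459/4
a_max = (27/4−0)/(9/4−0) = 3
max v = 27/2 over t∈[9/2,17/2] → v_max = 27/2
check: 27/2·(9/2+4) = 459/4 ✓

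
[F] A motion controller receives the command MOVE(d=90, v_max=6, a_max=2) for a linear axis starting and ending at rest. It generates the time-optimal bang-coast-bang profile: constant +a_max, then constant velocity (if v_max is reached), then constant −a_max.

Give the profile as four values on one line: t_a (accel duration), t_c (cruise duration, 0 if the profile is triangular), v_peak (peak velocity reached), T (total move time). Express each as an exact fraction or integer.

vₘ²/aₘ = 6²/2 = 18
90 ≥ 18 → trapezoidal
t_a = 6/2 = 3; v_peak = 6
d_cruise = 90 − 18 = 72; t_c = 72/6 = 12
T = 2·3 + 12 = 18

t_a=3 t_c=12 v_peak=6 T=18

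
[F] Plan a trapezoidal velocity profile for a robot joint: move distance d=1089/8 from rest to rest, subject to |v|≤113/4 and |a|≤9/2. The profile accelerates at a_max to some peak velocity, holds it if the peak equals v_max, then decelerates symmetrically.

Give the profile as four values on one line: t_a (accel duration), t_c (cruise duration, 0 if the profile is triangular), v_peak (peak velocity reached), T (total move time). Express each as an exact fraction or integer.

t_a=11/2 t_c=0 v_peak=99/4 T=11

(v_max)²/a_max = (113/4)²/(9/2) = 12769/72
1089/8 < 12769/72 ⇒ no cruise
v_peak = √(1089/8·9/2) = √(9801/16) = 99/4
t_a = (99/4)/(9/2) = 11/2; t_c = 0
T = 2·11/2 = 11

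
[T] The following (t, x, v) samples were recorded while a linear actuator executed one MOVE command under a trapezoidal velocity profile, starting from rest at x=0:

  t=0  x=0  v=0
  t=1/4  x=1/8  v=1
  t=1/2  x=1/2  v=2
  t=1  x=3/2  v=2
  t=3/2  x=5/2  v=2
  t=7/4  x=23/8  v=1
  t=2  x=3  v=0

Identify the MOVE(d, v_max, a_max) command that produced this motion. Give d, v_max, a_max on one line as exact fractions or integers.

final state: t=2, x=3, v=0 → d = 3
a_max = (1−0)/(1/4−0) = 4
max v = 2 over t∈[1/2,3/2] → v_max = 2
check: 2·(1/2+1) = 3 ✓

d=3 v_max=2 a_max=4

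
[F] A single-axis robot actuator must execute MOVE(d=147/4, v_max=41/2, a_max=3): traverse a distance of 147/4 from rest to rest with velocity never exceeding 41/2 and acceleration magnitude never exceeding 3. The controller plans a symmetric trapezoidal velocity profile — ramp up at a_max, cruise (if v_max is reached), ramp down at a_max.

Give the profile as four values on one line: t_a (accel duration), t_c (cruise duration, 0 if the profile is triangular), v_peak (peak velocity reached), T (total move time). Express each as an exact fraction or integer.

t_a=7/2 t_c=0 v_peak=21/2 T=7

(v_max)²/a_max = (41/2)²/3 = 1681/12
147/4 < 1681/12 ⇒ no cruise
v_peak = √(147/4·3) = √(441/4) = 21/2
t_a = (21/2)/3 = 7/2; t_c = 0
T = 2·7/2 = 7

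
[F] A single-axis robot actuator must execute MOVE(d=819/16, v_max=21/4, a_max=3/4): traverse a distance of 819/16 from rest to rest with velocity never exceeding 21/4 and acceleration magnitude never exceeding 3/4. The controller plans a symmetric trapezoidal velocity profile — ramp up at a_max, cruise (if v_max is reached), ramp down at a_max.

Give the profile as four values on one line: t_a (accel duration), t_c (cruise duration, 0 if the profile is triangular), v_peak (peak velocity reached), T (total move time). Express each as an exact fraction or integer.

vₘ²/aₘ = (21/4)²/(3/4) = 147/4
819/16 ≥ 147/4 so v_max reached
t_a = (21/4)/(3/4) = 7; v_peak = 21/4
d_cruise = 819/16 − 147/4 = 231/16; t_c = (231/16)/(21/4) = 11/4
T = 2·7 + 11/4 = 67/4

t_a=7 t_c=11/4 v_peak=21/4 T=67/4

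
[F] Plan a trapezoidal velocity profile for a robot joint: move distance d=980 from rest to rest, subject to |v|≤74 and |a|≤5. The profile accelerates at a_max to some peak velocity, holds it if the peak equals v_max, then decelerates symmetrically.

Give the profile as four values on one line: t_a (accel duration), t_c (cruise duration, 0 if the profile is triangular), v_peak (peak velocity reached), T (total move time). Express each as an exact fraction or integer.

v_max²/a_max = 74²/5 = 5476/5
980 < 5476/5 ⇒ no cruise
v_peak = √(980·5) = √4900 = 70
t_a = 70/5 = 14; t_c = 0
T = 2·14 = 28

t_a=14 t_c=0 v_peak=70 T=28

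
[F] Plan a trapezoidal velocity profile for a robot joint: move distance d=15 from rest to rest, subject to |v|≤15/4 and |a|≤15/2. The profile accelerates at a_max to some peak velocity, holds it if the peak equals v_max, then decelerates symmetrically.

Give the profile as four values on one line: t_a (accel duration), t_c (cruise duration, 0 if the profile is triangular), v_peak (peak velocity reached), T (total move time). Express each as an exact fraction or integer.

t_a=1/2 t_c=7/2 v_peak=15/4 T=9/2

v_max²/a_max = (15/4)²/(15/2) = 15/8
15 ≥ 15/8 so v_max reached
t_a = (15/4)/(15/2) = 1/2; v_peak = 15/4
d_cruise = 15 − 15/8 = 105/8; t_c = (105/8)/(15/4) = 7/2
T = 2·1/2 + 7/2 = 9/2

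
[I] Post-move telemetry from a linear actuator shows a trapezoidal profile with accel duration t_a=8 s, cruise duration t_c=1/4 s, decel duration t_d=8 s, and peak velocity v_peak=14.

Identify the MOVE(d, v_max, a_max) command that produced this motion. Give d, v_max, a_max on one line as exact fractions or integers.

d=231/2 v_max=14 a_max=7/4

a_max = 14/8 = 7/4
d_a = ½·14·8 = 56; d_c = 14·1/4 = 7/2
d = 2·56 + 7/2 = 231/2
t_c = 1/4 > 0 ⇒ limit active, v_max = 14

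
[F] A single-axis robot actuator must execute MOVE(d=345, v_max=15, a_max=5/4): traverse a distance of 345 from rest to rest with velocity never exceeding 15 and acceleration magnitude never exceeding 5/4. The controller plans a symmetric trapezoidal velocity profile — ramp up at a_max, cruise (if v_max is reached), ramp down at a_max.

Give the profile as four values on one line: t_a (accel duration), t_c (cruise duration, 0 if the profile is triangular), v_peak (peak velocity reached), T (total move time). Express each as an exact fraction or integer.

vₘ²/aₘ = 15²/(5/4) = 180
345 ≥ 180 so v_max reached
t_a = 15/(5/4) = 12; v_peak = 15
d_cruise = 345 − 180 = 165; t_c = 165/15 = 11
T = 2·12 + 11 = 35

t_a=12 t_c=11 v_peak=15 T=35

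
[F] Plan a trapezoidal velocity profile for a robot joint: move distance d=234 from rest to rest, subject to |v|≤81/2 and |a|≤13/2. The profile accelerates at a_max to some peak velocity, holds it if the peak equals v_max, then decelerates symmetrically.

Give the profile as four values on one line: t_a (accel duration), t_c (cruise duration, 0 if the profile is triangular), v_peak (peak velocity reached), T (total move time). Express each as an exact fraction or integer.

t_a=6 t_c=0 v_peak=39 T=12

vₘ²/aₘ = (81/2)²/(13/2) = 6561/26
234 < 6561/26 so t_c = 0
v_peak = √(234·13/2) = √1521 = 39
t_a = 39/(13/2) = 6; t_c = 0
T = 2·6 = 12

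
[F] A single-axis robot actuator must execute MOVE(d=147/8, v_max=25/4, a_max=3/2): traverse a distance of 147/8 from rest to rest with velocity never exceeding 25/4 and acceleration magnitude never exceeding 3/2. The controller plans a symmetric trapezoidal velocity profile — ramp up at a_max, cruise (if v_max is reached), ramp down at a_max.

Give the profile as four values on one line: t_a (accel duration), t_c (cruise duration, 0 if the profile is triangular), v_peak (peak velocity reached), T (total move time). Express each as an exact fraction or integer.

(v_max)²/a_max = (25/4)²/(3/2) = 625/24
147/8 < 625/24 ⇒ no cruise
v_peak = √(147/8·3/2) = √(441/16) = 21/4
t_a = (21/4)/(3/2) = 7/2; t_c = 0
T = 2·7/2 = 7

t_a=7/2 t_c=0 v_peak=21/4 T=7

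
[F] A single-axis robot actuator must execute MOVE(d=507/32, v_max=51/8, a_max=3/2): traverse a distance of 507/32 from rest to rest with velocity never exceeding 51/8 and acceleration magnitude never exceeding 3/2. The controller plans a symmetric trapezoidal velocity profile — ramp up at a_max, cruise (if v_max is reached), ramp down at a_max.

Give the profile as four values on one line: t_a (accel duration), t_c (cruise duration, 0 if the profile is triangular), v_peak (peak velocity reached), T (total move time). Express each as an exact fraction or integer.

v_max²/a_max = (51/8)²/(3/2) = 867/32
507/32 < 867/32 ⇒ no cruise
v_peak = √(507/32·3/2) = √(1521/64) = 39/8
t_a = (39/8)/(3/2) = 13/4; t_c = 0
T = 2·13/4 = 13/2

t_a=13/4 t_c=0 v_peak=39/8 T=13/2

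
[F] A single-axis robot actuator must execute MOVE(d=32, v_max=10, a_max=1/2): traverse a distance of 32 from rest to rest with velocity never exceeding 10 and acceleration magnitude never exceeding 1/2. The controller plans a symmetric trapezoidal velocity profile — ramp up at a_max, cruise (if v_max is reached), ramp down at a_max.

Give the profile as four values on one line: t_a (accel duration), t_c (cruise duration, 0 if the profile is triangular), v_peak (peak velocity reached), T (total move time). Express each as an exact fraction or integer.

t_a=8 t_c=0 v_peak=4 T=16

v_max²/a_max = 10²/(1/2) = 200
32 < 200 → triangular
v_peak = √(32·1/2) = √16 = 4
t_a = 4/(1/2) = 8; t_c = 0
T = 2·8 = 16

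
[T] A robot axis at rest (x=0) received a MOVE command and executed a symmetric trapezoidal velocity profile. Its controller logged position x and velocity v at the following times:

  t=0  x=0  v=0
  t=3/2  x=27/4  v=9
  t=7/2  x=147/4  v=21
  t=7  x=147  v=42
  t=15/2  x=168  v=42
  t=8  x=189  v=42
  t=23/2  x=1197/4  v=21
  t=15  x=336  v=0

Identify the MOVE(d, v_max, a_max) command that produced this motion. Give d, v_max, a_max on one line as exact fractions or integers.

final state: t=15, x=336, v=0 → d = 336
a_max = (9−0)/(3/2−0) = 6
max v = 42 over t∈[7,8] → v_max = 42
check: 42·(7+1) = 336 ✓

d=336 v_max=42 a_max=6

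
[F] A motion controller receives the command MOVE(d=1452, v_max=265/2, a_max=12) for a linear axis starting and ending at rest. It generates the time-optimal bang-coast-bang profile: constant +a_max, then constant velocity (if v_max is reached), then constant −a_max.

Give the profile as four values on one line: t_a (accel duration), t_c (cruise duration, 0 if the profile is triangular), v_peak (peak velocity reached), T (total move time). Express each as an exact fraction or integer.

t_a=11 t_c=0 v_peak=132 T=22

(v_max)²/a_max = (265/2)²/12 = 70225/48
1452 < 70225/48 → triangular
v_peak = √(1452·12) = √17424 = 132
t_a = 132/12 = 11; t_c = 0
T = 2·11 = 22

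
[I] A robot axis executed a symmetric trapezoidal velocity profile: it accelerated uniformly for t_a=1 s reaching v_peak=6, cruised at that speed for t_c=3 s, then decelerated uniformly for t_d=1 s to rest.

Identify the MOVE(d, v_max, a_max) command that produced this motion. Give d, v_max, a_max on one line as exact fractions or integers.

d=24 v_max=6 a_max=6

a_max = 6/1 = 6
d_a = ½·6·1 = 3; d_c = 6·3 = 18
d = 2·3 + 18 = 24
t_c = 3 > 0 so v_max = 6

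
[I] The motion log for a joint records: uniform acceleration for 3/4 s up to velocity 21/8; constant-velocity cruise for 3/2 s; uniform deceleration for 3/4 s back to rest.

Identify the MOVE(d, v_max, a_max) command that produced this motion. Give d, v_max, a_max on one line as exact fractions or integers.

a_max = (21/8)/(3/4) = 7/2
d_a = ½·21/8·3/4 = 63/64; d_c = 21/8·3/2 = 63/16
d = 2·63/64 + 63/16 = 189/32
t_c = 3/2 > 0 → v_max = v_peak = 21/8

d=189/32 v_max=21/8 a_max=7/2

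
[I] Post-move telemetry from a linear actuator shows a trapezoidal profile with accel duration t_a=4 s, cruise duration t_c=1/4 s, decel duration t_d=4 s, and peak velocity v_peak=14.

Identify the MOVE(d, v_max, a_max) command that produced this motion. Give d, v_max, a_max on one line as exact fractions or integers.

d=119/2 v_max=14 a_max=7/2

a_max = 14/4 = 7/2
d_a = ½·14·4 = 28; d_c = 14·1/4 = 7/2
d = 2·28 + 7/2 = 119/2
t_c = 1/4 > 0 → v_max = v_peak = 14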